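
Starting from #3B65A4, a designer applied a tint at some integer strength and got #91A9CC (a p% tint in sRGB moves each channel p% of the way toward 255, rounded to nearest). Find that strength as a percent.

44%

#3B65A4 is rgb(59, 101, 164); #91A9CC is rgb(145, 169, 204).
On the R channel (widest range): 145 ≈ 59 + (p/100)(255 − 59), so p ≈ 100×(145 − 59)/(255 − 59) = 8600/196 = 43.88.
p = 44 reproduces all three channels after rounding.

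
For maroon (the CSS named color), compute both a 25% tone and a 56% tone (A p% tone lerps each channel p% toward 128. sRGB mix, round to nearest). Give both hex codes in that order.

CSS maroon is rgb(128, 0, 0).
25% tone:
  R: 128 + 0.25×(128−128) = 128 + 0 = 128 → 128
  G: 0 + 32 = 32 → 32
  B: 0 + 0.25×(128−0) = 0 + 32 = 32 → 32
  → #802020
56% tone:
  R: 128 + 0 = 128 → 128
  G: 0 + 0.56×(128−0) = 0 + 71.68 = 71.68 → 72
  B: 0 + 0.56×(128−0) = 0 + 71.68 = 71.68 → 72
  → #804848

#802020, #804848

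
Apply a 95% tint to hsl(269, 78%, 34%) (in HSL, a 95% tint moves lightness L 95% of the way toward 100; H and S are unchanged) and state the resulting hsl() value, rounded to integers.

hsl(269, 78%, 97%)

L moves 95% from 34 toward 100: 34 + 62.7 = 96.7 → 97.
H and S are unchanged.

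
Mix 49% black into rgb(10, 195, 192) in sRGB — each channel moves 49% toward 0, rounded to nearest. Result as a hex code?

Lerp each channel 49% toward 0:
  R: 10 − 4.9 = 5.1 → 5
  G: 195 + 0.49×(0−195) = 195 − 95.55 = 99.45 → 99
  B: 192 + 0.49×(0−192) = 192 − 94.08 = 97.92 → 98
rgb(5, 99, 98) = #056362.

#056362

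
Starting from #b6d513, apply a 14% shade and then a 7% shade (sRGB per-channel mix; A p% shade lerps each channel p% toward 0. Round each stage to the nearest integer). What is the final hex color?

#92aa0f

#b6d513 is rgb(182, 213, 19).
Per channel, c → c + 0.14(0 − c):
  R: 182 − 25.48 = 156.52 → 157
  G: 213 − 29.82 = 183.18 → 183
  B: 19 − 2.66 = 16.34 → 16
After the shade: rgb(157, 183, 16) = #9db710.
Lerp each channel 7% toward 0:
  R: 157 + 0.07×(0−157) = 157 − 10.99 = 146.01 → 146
  G: 183 + 0.07×(0−183) = 183 − 12.81 = 170.19 → 170
  B: 16 + 0.07×(0−16) = 16 − 1.12 = 14.88 → 15
rgb(146, 170, 15) = #92aa0f.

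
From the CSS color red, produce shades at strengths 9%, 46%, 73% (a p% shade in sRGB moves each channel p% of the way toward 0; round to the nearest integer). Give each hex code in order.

CSS red is rgb(255, 0, 0).
9%: (255 − 22.95 = 232.05→232, 0→0, 0→0) → #e80000
46%: (255 − 117.3 = 137.7→138, 0→0, 0→0) → #8a0000
73%: (255 − 186.15 = 68.85→69, 0→0, 0→0) → #450000

#e80000, #8a0000, #450000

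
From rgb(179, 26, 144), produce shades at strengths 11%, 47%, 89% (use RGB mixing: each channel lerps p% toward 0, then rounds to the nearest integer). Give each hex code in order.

11%: (179 − 19.69 = 159.31→159, 26 − 2.86 = 23.14→23, 144 − 15.84 = 128.16→128) → #9f1780
47%: (179 − 84.13 = 94.87→95, 26 − 12.22 = 13.78→14, 144 − 67.68 = 76.32→76) → #5f0e4c
89%: (179 − 159.31 = 19.69→20, 26 − 23.14 = 2.86→3, 144 − 128.16 = 15.84→16) → #140310

#9f1780, #5f0e4c, #140310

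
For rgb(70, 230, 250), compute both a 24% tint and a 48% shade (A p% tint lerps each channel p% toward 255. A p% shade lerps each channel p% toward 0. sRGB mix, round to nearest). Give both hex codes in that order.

#72ecfb, #247882

24% tint:
  R: 70 + 0.24×(255−70) = 70 + 44.4 = 114.4 → 114
  G: 230 + 0.24×(255−230) = 230 + 6 = 236 → 236
  B: 250 + 0.24×(255−250) = 250 + 1.2 = 251.2 → 251
  → #72ecfb
48% shade:
  R: 70 − 33.6 = 36.4 → 36
  G: 230 − 110.4 = 119.6 → 120
  B: 250 + 0.48×(0−250) = 250 − 120 = 130 → 130
  → #247882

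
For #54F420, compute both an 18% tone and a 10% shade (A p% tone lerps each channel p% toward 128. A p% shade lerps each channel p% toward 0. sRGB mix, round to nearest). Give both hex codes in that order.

#5CDF31, #4CDC1D

#54F420 is rgb(84, 244, 32).
18% tone:
  R: 84 + 0.18×(128−84) = 84 + 7.92 = 91.92 → 92
  G: 244 + 0.18×(128−244) = 244 − 20.88 = 223.12 → 223
  B: 32 + 0.18×(128−32) = 32 + 17.28 = 49.28 → 49
  → #5CDF31
10% shade:
  R: 84 + 0.1×(0−84) = 84 − 8.4 = 75.6 → 76
  G: 244 − 24.4 = 219.6 → 220
  B: 32 + 0.1×(0−32) = 32 − 3.2 = 28.8 → 29
  → #4CDC1D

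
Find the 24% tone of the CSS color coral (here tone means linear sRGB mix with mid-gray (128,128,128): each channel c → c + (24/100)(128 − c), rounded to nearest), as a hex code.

#e17f5c

CSS coral is rgb(255, 127, 80).
A 24% tone moves each channel 24% toward 128:
  R: 255 + 0.24×(128−255) = 255 − 30.48 = 224.52 → 225
  G: 127 + 0.24×(128−127) = 127 + 0.24 = 127.24 → 127
  B: 80 + 11.52 = 91.52 → 92
rgb(225, 127, 92) = #e17f5c.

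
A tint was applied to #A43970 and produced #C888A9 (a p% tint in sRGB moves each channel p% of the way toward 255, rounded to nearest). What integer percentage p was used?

40%

#A43970 is rgb(164, 57, 112); #C888A9 is rgb(200, 136, 169).
On the G channel (widest range): 136 ≈ 57 + (p/100)(255 − 57), so p ≈ 100×(136 − 57)/(255 − 57) = 7900/198 = 39.90.
p = 40 reproduces all three channels after rounding.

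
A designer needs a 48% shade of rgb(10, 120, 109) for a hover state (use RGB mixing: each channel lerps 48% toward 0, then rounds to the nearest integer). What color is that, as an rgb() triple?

Per channel, c → c + 0.48(0 − c):
  R: 10 + 0.48×(0−10) = 10 − 4.8 = 5.2 → 5
  G: 120 + 0.48×(0−120) = 120 − 57.6 = 62.4 → 62
  B: 109 + 0.48×(0−109) = 109 − 52.32 = 56.68 → 57

rgb(5, 62, 57)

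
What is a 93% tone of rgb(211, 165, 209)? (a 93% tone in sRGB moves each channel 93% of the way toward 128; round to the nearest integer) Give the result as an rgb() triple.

A 93% tone moves each channel 93% toward 128:
  R: 211 + 0.93×(128−211) = 211 − 77.19 = 133.81 → 134
  G: 165 + 0.93×(128−165) = 165 − 34.41 = 130.59 → 131
  B: 209 + 0.93×(128−209) = 209 − 75.33 = 133.67 → 134

rgb(134, 131, 134)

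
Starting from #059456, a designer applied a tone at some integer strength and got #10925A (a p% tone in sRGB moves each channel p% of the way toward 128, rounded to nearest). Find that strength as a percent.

9%

#059456 is rgb(5, 148, 86); #10925A is rgb(16, 146, 90).
On the R channel (widest range): 16 ≈ 5 + (p/100)(128 − 5), so p ≈ 100×(16 − 5)/(128 − 5) = 1100/123 = 8.94.
p = 9 reproduces all three channels after rounding.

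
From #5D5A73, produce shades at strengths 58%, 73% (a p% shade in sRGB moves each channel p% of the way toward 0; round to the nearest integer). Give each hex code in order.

#272630, #19181F

#5D5A73 is rgb(93, 90, 115).
58%: (93 − 53.94 = 39.06→39, 90 − 52.2 = 37.8→38, 115 − 66.7 = 48.3→48) → #272630
73%: (93 − 67.89 = 25.11→25, 90 − 65.7 = 24.3→24, 115 − 83.95 = 31.05→31) → #19181F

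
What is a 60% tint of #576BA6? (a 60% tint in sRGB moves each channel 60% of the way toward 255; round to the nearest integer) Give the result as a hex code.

#BCC4DB

#576BA6 is rgb(87, 107, 166).
Lerp each channel 60% toward 255:
  R: 87 + 100.8 = 187.8 → 188
  G: 107 + 0.6×(255−107) = 107 + 88.8 = 195.8 → 196
  B: 166 + 0.6×(255−166) = 166 + 53.4 = 219.4 → 219
rgb(188, 196, 219) = #BCC4DB.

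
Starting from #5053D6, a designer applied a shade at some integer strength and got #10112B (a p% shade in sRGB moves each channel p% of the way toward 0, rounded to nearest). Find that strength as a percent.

80%

#5053D6 is rgb(80, 83, 214); #10112B is rgb(16, 17, 43).
On the B channel (widest range): 43 ≈ 214 + (p/100)(0 − 214), so p ≈ 100×(43 − 214)/(0 − 214) = -17100/-214 = 79.91.
p = 80 reproduces all three channels after rounding.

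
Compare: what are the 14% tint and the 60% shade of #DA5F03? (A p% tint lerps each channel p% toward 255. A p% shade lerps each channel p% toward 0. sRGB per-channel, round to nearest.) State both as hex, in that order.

#DA5F03 is rgb(218, 95, 3).
14% tint:
  R: 218 + 0.14×(255−218) = 218 + 5.18 = 223.18 → 223
  G: 95 + 22.4 = 117.4 → 117
  B: 3 + 0.14×(255−3) = 3 + 35.28 = 38.28 → 38
  → #DF7526
60% shade:
  R: 218 + 0.6×(0−218) = 218 − 130.8 = 87.2 → 87
  G: 95 + 0.6×(0−95) = 95 − 57 = 38 → 38
  B: 3 − 1.8 = 1.2 → 1
  → #572601

#DF7526, #572601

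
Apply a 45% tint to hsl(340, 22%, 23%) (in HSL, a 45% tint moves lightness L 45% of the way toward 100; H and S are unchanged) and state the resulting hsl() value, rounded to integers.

L moves 45% from 23 toward 100: 23 + 34.65 = 57.65 → 58.
H and S are unchanged.

hsl(340, 22%, 58%)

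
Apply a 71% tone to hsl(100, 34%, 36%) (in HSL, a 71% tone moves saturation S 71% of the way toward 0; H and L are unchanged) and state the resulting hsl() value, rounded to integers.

hsl(100, 10%, 36%)

S moves 71% from 34 toward 0: 34 − 24.14 = 9.86 → 10.
H and L are unchanged.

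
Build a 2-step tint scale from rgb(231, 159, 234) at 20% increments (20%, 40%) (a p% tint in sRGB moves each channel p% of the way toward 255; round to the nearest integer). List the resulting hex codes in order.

#ecb2ee, #f1c5f2

20%: (231 + 4.8 = 235.8→236, 159 + 19.2 = 178.2→178, 234 + 4.2 = 238.2→238) → #ecb2ee
40%: (231 + 9.6 = 240.6→241, 159 + 38.4 = 197.4→197, 234 + 8.4 = 242.4→242) → #f1c5f2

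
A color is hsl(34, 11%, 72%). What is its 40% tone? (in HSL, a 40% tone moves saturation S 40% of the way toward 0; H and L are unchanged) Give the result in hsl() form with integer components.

S moves 40% from 11 toward 0: 11 − 4.4 = 6.6 → 7.
H and L are unchanged.

hsl(34, 7%, 72%)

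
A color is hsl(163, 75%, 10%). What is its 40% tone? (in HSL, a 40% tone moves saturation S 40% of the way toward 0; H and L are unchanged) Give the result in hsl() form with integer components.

hsl(163, 45%, 10%)

S moves 40% from 75 toward 0: 75 − 30 = 45 → 45.
H and L are unchanged.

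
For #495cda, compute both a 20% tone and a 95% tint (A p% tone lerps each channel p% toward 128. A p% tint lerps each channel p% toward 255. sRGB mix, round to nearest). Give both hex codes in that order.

#495cda is rgb(73, 92, 218).
20% tone:
  R: 73 + 11 = 84 → 84
  G: 92 + 0.2×(128−92) = 92 + 7.2 = 99.2 → 99
  B: 218 + 0.2×(128−218) = 218 − 18 = 200 → 200
  → #5463c8
95% tint:
  R: 73 + 172.9 = 245.9 → 246
  G: 92 + 154.85 = 246.85 → 247
  B: 218 + 35.15 = 253.15 → 253
  → #f6f7fd

#5463c8, #f6f7fd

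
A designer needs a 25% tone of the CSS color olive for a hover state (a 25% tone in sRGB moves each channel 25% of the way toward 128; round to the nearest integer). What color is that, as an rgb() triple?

CSS olive is rgb(128, 128, 0).
A 25% tone moves each channel 25% toward 128:
  R: 128 + 0.25×(128−128) = 128 + 0 = 128 → 128
  G: 128 + 0.25×(128−128) = 128 + 0 = 128 → 128
  B: 0 + 0.25×(128−0) = 0 + 32 = 32 → 32

rgb(128, 128, 32)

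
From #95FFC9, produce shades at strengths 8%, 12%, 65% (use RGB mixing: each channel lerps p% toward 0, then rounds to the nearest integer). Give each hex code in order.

#95FFC9 is rgb(149, 255, 201).
8%: (149 − 11.92 = 137.08→137, 255 − 20.4 = 234.6→235, 201 − 16.08 = 184.92→185) → #89EBB9
12%: (149 − 17.88 = 131.12→131, 255 − 30.6 = 224.4→224, 201 − 24.12 = 176.88→177) → #83E0B1
65%: (149 − 96.85 = 52.15→52, 255 − 165.75 = 89.25→89, 201 − 130.65 = 70.35→70) → #345946

#89EBB9, #83E0B1, #345946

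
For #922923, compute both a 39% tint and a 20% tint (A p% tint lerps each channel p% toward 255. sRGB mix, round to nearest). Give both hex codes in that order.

#922923 is rgb(146, 41, 35).
39% tint:
  R: 146 + 0.39×(255−146) = 146 + 42.51 = 188.51 → 189
  G: 41 + 83.46 = 124.46 → 124
  B: 35 + 0.39×(255−35) = 35 + 85.8 = 120.8 → 121
  → #BD7C79
20% tint:
  R: 146 + 0.2×(255−146) = 146 + 21.8 = 167.8 → 168
  G: 41 + 42.8 = 83.8 → 84
  B: 35 + 0.2×(255−35) = 35 + 44 = 79 → 79
  → #A8544F

#BD7C79, #A8544F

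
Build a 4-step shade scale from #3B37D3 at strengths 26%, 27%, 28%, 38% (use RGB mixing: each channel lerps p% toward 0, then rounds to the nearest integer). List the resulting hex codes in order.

#2C299C, #2B289A, #2A2898, #252283

#3B37D3 is rgb(59, 55, 211).
26%: (59 − 15.34 = 43.66→44, 55 − 14.3 = 40.7→41, 211 − 54.86 = 156.14→156) → #2C299C
27%: (59 − 15.93 = 43.07→43, 55 − 14.85 = 40.15→40, 211 − 56.97 = 154.03→154) → #2B289A
28%: (59 − 16.52 = 42.48→42, 55 − 15.4 = 39.6→40, 211 − 59.08 = 151.92→152) → #2A2898
38%: (59 − 22.42 = 36.58→37, 55 − 20.9 = 34.1→34, 211 − 80.18 = 130.82→131) → #252283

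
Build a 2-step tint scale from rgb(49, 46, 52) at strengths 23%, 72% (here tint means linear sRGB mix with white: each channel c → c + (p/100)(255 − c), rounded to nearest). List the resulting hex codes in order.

23%: (49 + 47.38 = 96.38→96, 46 + 48.07 = 94.07→94, 52 + 46.69 = 98.69→99) → #605e63
72%: (49 + 148.32 = 197.32→197, 46 + 150.48 = 196.48→196, 52 + 146.16 = 198.16→198) → #c5c4c6

#605e63, #c5c4c6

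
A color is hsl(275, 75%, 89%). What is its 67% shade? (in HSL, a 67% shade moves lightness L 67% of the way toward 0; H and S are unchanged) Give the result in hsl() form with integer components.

hsl(275, 75%, 29%)

L moves 67% from 89 toward 0: 89 − 59.63 = 29.37 → 29.
H and S are unchanged.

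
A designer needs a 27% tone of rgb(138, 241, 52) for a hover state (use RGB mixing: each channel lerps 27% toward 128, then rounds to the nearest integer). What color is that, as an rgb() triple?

A 27% tone moves each channel 27% toward 128:
  R: 138 + 0.27×(128−138) = 138 − 2.7 = 135.3 → 135
  G: 241 − 30.51 = 210.49 → 210
  B: 52 + 20.52 = 72.52 → 73

rgb(135, 210, 73)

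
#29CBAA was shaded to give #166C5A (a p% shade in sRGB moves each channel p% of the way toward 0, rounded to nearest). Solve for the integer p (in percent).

47%

#29CBAA is rgb(41, 203, 170); #166C5A is rgb(22, 108, 90).
On the G channel (widest range): 108 ≈ 203 + (p/100)(0 − 203), so p ≈ 100×(108 − 203)/(0 − 203) = -9500/-203 = 46.80.
p = 47 reproduces all three channels after rounding.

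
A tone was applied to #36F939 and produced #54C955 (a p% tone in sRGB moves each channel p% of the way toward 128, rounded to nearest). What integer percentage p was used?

40%

#36F939 is rgb(54, 249, 57); #54C955 is rgb(84, 201, 85).
On the G channel (widest range): 201 ≈ 249 + (p/100)(128 − 249), so p ≈ 100×(201 − 249)/(128 − 249) = -4800/-121 = 39.67.
p = 40 reproduces all three channels after rounding.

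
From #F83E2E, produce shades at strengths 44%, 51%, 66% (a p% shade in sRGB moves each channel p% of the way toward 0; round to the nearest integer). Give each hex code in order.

#8B231A, #7A1E17, #541510

#F83E2E is rgb(248, 62, 46).
44%: (248 − 109.12 = 138.88→139, 62 − 27.28 = 34.72→35, 46 − 20.24 = 25.76→26) → #8B231A
51%: (248 − 126.48 = 121.52→122, 62 − 31.62 = 30.38→30, 46 − 23.46 = 22.54→23) → #7A1E17
66%: (248 − 163.68 = 84.32→84, 62 − 40.92 = 21.08→21, 46 − 30.36 = 15.64→16) → #541510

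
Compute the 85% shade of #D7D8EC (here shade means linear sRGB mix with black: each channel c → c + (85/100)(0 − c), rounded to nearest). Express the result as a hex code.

#D7D8EC is rgb(215, 216, 236).
Per channel, c → c + 0.85(0 − c):
  R: 215 + 0.85×(0−215) = 215 − 182.75 = 32.25 → 32
  G: 216 − 183.6 = 32.4 → 32
  B: 236 + 0.85×(0−236) = 236 − 200.6 = 35.4 → 35
rgb(32, 32, 35) = #202023.

#202023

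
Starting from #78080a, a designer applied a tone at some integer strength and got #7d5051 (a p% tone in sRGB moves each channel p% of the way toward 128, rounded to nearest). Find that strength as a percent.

60%

#78080a is rgb(120, 8, 10); #7d5051 is rgb(125, 80, 81).
On the G channel (widest range): 80 ≈ 8 + (p/100)(128 − 8), so p ≈ 100×(80 − 8)/(128 − 8) = 7200/120 = 60.00.
p = 60 reproduces all three channels after rounding.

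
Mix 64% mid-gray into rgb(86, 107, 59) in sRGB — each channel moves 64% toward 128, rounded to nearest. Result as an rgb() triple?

rgb(113, 120, 103)

Per channel, c → c + 0.64(128 − c):
  R: 86 + 0.64×(128−86) = 86 + 26.88 = 112.88 → 113
  G: 107 + 13.44 = 120.44 → 120
  B: 59 + 44.16 = 103.16 → 103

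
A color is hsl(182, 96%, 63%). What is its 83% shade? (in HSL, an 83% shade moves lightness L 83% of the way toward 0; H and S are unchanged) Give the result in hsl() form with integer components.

L moves 83% from 63 toward 0: 63 − 52.29 = 10.71 → 11.
H and S are unchanged.

hsl(182, 96%, 11%)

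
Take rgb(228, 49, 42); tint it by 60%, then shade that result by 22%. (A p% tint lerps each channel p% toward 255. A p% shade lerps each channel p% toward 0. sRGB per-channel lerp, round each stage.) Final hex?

Lerp each channel 60% toward 255:
  R: 228 + 16.2 = 244.2 → 244
  G: 49 + 0.6×(255−49) = 49 + 123.6 = 172.6 → 173
  B: 42 + 127.8 = 169.8 → 170
After the tint: rgb(244, 173, 170) = #F4ADAA.
Per channel, c → c + 0.22(0 − c):
  R: 244 − 53.68 = 190.32 → 190
  G: 173 + 0.22×(0−173) = 173 − 38.06 = 134.94 → 135
  B: 170 − 37.4 = 132.6 → 133
rgb(190, 135, 133) = #BE8785.

#BE8785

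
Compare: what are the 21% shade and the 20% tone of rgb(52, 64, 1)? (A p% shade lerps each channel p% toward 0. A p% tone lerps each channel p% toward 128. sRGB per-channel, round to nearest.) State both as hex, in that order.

#293301, #434D1A

21% shade:
  R: 52 − 10.92 = 41.08 → 41
  G: 64 − 13.44 = 50.56 → 51
  B: 1 + 0.21×(0−1) = 1 − 0.21 = 0.79 → 1
  → #293301
20% tone:
  R: 52 + 0.2×(128−52) = 52 + 15.2 = 67.2 → 67
  G: 64 + 12.8 = 76.8 → 77
  B: 1 + 0.2×(128−1) = 1 + 25.4 = 26.4 → 26
  → #434D1A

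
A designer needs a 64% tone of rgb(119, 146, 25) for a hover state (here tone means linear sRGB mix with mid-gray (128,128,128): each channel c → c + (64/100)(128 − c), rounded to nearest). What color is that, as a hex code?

#7d865b

Lerp each channel 64% toward 128:
  R: 119 + 0.64×(128−119) = 119 + 5.76 = 124.76 → 125
  G: 146 + 0.64×(128−146) = 146 − 11.52 = 134.48 → 134
  B: 25 + 0.64×(128−25) = 25 + 65.92 = 90.92 → 91
rgb(125, 134, 91) = #7d865b.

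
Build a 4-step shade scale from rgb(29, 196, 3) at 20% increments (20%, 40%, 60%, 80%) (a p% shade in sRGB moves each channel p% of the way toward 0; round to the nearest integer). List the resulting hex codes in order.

20%: (29 − 5.8 = 23.2→23, 196 − 39.2 = 156.8→157, 3 − 0.6 = 2.4→2) → #179D02
40%: (29 − 11.6 = 17.4→17, 196 − 78.4 = 117.6→118, 3 − 1.2 = 1.8→2) → #117602
60%: (29 − 17.4 = 11.6→12, 196 − 117.6 = 78.4→78, 3 − 1.8 = 1.2→1) → #0C4E01
80%: (29 − 23.2 = 5.8→6, 196 − 156.8 = 39.2→39, 3 − 2.4 = 0.6→1) → #062701

#179D02, #117602, #0C4E01, #062701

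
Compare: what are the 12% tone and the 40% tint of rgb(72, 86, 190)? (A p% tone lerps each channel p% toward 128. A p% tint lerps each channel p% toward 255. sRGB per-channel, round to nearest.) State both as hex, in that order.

#4F5BB7, #919AD8

12% tone:
  R: 72 + 6.72 = 78.72 → 79
  G: 86 + 0.12×(128−86) = 86 + 5.04 = 91.04 → 91
  B: 190 − 7.44 = 182.56 → 183
  → #4F5BB7
40% tint:
  R: 72 + 0.4×(255−72) = 72 + 73.2 = 145.2 → 145
  G: 86 + 0.4×(255−86) = 86 + 67.6 = 153.6 → 154
  B: 190 + 26 = 216 → 216
  → #919AD8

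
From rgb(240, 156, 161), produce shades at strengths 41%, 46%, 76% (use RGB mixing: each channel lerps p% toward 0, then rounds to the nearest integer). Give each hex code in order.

#8e5c5f, #825457, #3a2527

41%: (240 − 98.4 = 141.6→142, 156 − 63.96 = 92.04→92, 161 − 66.01 = 94.99→95) → #8e5c5f
46%: (240 − 110.4 = 129.6→130, 156 − 71.76 = 84.24→84, 161 − 74.06 = 86.94→87) → #825457
76%: (240 − 182.4 = 57.6→58, 156 − 118.56 = 37.44→37, 161 − 122.36 = 38.64→39) → #3a2527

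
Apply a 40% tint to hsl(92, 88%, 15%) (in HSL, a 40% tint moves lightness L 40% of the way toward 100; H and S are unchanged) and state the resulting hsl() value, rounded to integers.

hsl(92, 88%, 49%)

L moves 40% from 15 toward 100: 15 + 34 = 49 → 49.
H and S are unchanged.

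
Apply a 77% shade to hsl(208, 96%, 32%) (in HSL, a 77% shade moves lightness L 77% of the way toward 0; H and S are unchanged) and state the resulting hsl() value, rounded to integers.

hsl(208, 96%, 7%)

L moves 77% from 32 toward 0: 32 − 24.64 = 7.36 → 7.
H and S are unchanged.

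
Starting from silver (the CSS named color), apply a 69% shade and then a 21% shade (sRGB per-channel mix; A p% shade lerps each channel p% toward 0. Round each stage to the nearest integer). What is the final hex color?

CSS silver is rgb(192, 192, 192).
A 69% shade moves each channel 69% toward 0:
  R: 192 + 0.69×(0−192) = 192 − 132.48 = 59.52 → 60
  G: 192 − 132.48 = 59.52 → 60
  B: 192 + 0.69×(0−192) = 192 − 132.48 = 59.52 → 60
After the shade: rgb(60, 60, 60) = #3c3c3c.
Lerp each channel 21% toward 0:
  R: 60 + 0.21×(0−60) = 60 − 12.6 = 47.4 → 47
  G: 60 − 12.6 = 47.4 → 47
  B: 60 + 0.21×(0−60) = 60 − 12.6 = 47.4 → 47
rgb(47, 47, 47) = #2f2f2f.

#2f2f2f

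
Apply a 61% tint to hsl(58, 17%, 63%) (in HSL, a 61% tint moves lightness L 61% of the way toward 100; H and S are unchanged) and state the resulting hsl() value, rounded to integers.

L moves 61% from 63 toward 100: 63 + 22.57 = 85.57 → 86.
H and S are unchanged.

hsl(58, 17%, 86%)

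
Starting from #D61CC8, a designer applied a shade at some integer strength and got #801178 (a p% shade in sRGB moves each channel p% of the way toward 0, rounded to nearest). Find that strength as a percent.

40%

#D61CC8 is rgb(214, 28, 200); #801178 is rgb(128, 17, 120).
On the R channel (widest range): 128 ≈ 214 + (p/100)(0 − 214), so p ≈ 100×(128 − 214)/(0 − 214) = -8600/-214 = 40.19.
p = 40 reproduces all three channels after rounding.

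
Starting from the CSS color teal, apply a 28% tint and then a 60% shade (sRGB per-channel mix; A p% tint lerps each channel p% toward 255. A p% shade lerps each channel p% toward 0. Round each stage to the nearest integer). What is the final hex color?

#1c4242

CSS teal is rgb(0, 128, 128).
A 28% tint moves each channel 28% toward 255:
  R: 0 + 0.28×(255−0) = 0 + 71.4 = 71.4 → 71
  G: 128 + 0.28×(255−128) = 128 + 35.56 = 163.56 → 164
  B: 128 + 0.28×(255−128) = 128 + 35.56 = 163.56 → 164
After the tint: rgb(71, 164, 164) = #47a4a4.
Per channel, c → c + 0.6(0 − c):
  R: 71 − 42.6 = 28.4 → 28
  G: 164 − 98.4 = 65.6 → 66
  B: 164 + 0.6×(0−164) = 164 − 98.4 = 65.6 → 66
rgb(28, 66, 66) = #1c4242.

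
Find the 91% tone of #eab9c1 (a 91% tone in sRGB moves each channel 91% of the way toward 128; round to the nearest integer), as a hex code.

#8a8586

#eab9c1 is rgb(234, 185, 193).
Lerp each channel 91% toward 128:
  R: 234 − 96.46 = 137.54 → 138
  G: 185 + 0.91×(128−185) = 185 − 51.87 = 133.13 → 133
  B: 193 + 0.91×(128−193) = 193 − 59.15 = 133.85 → 134
rgb(138, 133, 134) = #8a8586.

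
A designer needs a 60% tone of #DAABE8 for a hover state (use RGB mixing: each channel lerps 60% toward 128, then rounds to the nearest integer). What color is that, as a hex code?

#DAABE8 is rgb(218, 171, 232).
Per channel, c → c + 0.6(128 − c):
  R: 218 + 0.6×(128−218) = 218 − 54 = 164 → 164
  G: 171 + 0.6×(128−171) = 171 − 25.8 = 145.2 → 145
  B: 232 + 0.6×(128−232) = 232 − 62.4 = 169.6 → 170
rgb(164, 145, 170) = #A491AA.

#A491AA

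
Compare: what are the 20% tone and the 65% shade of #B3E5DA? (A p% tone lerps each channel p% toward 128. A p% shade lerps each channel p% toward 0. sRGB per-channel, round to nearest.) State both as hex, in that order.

#A9D1C8, #3F504C

#B3E5DA is rgb(179, 229, 218).
20% tone:
  R: 179 + 0.2×(128−179) = 179 − 10.2 = 168.8 → 169
  G: 229 − 20.2 = 208.8 → 209
  B: 218 + 0.2×(128−218) = 218 − 18 = 200 → 200
  → #A9D1C8
65% shade:
  R: 179 + 0.65×(0−179) = 179 − 116.35 = 62.65 → 63
  G: 229 + 0.65×(0−229) = 229 − 148.85 = 80.15 → 80
  B: 218 + 0.65×(0−218) = 218 − 141.7 = 76.3 → 76
  → #3F504C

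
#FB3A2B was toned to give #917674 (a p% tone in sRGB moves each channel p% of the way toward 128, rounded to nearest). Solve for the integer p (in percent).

#FB3A2B is rgb(251, 58, 43); #917674 is rgb(145, 118, 116).
On the R channel (widest range): 145 ≈ 251 + (p/100)(128 − 251), so p ≈ 100×(145 − 251)/(128 − 251) = -10600/-123 = 86.18.
p = 86 reproduces all three channels after rounding.

86%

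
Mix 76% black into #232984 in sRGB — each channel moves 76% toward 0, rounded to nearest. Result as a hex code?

#232984 is rgb(35, 41, 132).
Per channel, c → c + 0.76(0 − c):
  R: 35 − 26.6 = 8.4 → 8
  G: 41 + 0.76×(0−41) = 41 − 31.16 = 9.84 → 10
  B: 132 − 100.32 = 31.68 → 32
rgb(8, 10, 32) = #080A20.

#080A20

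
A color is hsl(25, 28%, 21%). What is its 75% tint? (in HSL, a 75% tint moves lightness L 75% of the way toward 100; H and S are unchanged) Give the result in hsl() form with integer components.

hsl(25, 28%, 80%)

L moves 75% from 21 toward 100: 21 + 59.25 = 80.25 → 80.
H and S are unchanged.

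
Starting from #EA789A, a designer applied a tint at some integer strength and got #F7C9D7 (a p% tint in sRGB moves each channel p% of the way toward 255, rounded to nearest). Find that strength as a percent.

60%

#EA789A is rgb(234, 120, 154); #F7C9D7 is rgb(247, 201, 215).
On the G channel (widest range): 201 ≈ 120 + (p/100)(255 − 120), so p ≈ 100×(201 − 120)/(255 − 120) = 8100/135 = 60.00.
p = 60 reproduces all three channels after rounding.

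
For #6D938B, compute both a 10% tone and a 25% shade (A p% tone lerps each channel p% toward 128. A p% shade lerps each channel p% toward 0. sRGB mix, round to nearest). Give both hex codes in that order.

#6D938B is rgb(109, 147, 139).
10% tone:
  R: 109 + 0.1×(128−109) = 109 + 1.9 = 110.9 → 111
  G: 147 − 1.9 = 145.1 → 145
  B: 139 + 0.1×(128−139) = 139 − 1.1 = 137.9 → 138
  → #6F918A
25% shade:
  R: 109 − 27.25 = 81.75 → 82
  G: 147 − 36.75 = 110.25 → 110
  B: 139 + 0.25×(0−139) = 139 − 34.75 = 104.25 → 104
  → #526E68

#6F918A, #526E68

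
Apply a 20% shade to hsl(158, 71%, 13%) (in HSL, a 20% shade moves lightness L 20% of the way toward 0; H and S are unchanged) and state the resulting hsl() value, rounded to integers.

L moves 20% from 13 toward 0: 13 − 2.6 = 10.4 → 10.
H and S are unchanged.

hsl(158, 71%, 10%)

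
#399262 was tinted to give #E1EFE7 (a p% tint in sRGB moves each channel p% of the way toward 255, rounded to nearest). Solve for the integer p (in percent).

#399262 is rgb(57, 146, 98); #E1EFE7 is rgb(225, 239, 231).
On the R channel (widest range): 225 ≈ 57 + (p/100)(255 − 57), so p ≈ 100×(225 − 57)/(255 − 57) = 16800/198 = 84.85.
p = 85 reproduces all three channels after rounding.

85%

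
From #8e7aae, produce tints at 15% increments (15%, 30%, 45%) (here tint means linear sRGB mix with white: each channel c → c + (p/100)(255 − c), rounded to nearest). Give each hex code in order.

#8e7aae is rgb(142, 122, 174).
15%: (142 + 16.95 = 158.95→159, 122 + 19.95 = 141.95→142, 174 + 12.15 = 186.15→186) → #9f8eba
30%: (142 + 33.9 = 175.9→176, 122 + 39.9 = 161.9→162, 174 + 24.3 = 198.3→198) → #b0a2c6
45%: (142 + 50.85 = 192.85→193, 122 + 59.85 = 181.85→182, 174 + 36.45 = 210.45→210) → #c1b6d2

#9f8eba, #b0a2c6, #c1b6d2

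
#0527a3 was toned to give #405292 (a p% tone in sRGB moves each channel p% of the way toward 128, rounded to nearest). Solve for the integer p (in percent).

48%

#0527a3 is rgb(5, 39, 163); #405292 is rgb(64, 82, 146).
On the R channel (widest range): 64 ≈ 5 + (p/100)(128 − 5), so p ≈ 100×(64 − 5)/(128 − 5) = 5900/123 = 47.97.
p = 48 reproduces all three channels after rounding.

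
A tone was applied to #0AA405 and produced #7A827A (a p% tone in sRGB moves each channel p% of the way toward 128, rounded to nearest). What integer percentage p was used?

#0AA405 is rgb(10, 164, 5); #7A827A is rgb(122, 130, 122).
On the B channel (widest range): 122 ≈ 5 + (p/100)(128 − 5), so p ≈ 100×(122 − 5)/(128 − 5) = 11700/123 = 95.12.
p = 95 reproduces all three channels after rounding.

95%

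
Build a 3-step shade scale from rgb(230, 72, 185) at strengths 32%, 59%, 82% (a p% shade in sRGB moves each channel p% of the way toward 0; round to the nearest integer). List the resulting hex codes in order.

32%: (230 − 73.6 = 156.4→156, 72 − 23.04 = 48.96→49, 185 − 59.2 = 125.8→126) → #9C317E
59%: (230 − 135.7 = 94.3→94, 72 − 42.48 = 29.52→30, 185 − 109.15 = 75.85→76) → #5E1E4C
82%: (230 − 188.6 = 41.4→41, 72 − 59.04 = 12.96→13, 185 − 151.7 = 33.3→33) → #290D21

#9C317E, #5E1E4C, #290D21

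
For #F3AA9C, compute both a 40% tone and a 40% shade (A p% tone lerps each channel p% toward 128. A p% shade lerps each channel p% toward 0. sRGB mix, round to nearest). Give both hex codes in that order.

#C59991, #92665E

#F3AA9C is rgb(243, 170, 156).
40% tone:
  R: 243 − 46 = 197 → 197
  G: 170 − 16.8 = 153.2 → 153
  B: 156 + 0.4×(128−156) = 156 − 11.2 = 144.8 → 145
  → #C59991
40% shade:
  R: 243 + 0.4×(0−243) = 243 − 97.2 = 145.8 → 146
  G: 170 + 0.4×(0−170) = 170 − 68 = 102 → 102
  B: 156 − 62.4 = 93.6 → 94
  → #92665E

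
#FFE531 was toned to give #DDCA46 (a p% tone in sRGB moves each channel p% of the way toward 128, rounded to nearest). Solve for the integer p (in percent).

#FFE531 is rgb(255, 229, 49); #DDCA46 is rgb(221, 202, 70).
On the R channel (widest range): 221 ≈ 255 + (p/100)(128 − 255), so p ≈ 100×(221 − 255)/(128 − 255) = -3400/-127 = 26.77.
p = 27 reproduces all three channels after rounding.

27%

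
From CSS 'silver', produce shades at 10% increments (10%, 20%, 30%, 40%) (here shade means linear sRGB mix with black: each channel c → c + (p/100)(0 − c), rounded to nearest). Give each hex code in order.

CSS silver is rgb(192, 192, 192).
10%: (192 − 19.2 = 172.8→173, 192 − 19.2 = 172.8→173, 192 − 19.2 = 172.8→173) → #ADADAD
20%: (192 − 38.4 = 153.6→154, 192 − 38.4 = 153.6→154, 192 − 38.4 = 153.6→154) → #9A9A9A
30%: (192 − 57.6 = 134.4→134, 192 − 57.6 = 134.4→134, 192 − 57.6 = 134.4→134) → #868686
40%: (192 − 76.8 = 115.2→115, 192 − 76.8 = 115.2→115, 192 − 76.8 = 115.2→115) → #737373

#ADADAD, #9A9A9A, #868686, #737373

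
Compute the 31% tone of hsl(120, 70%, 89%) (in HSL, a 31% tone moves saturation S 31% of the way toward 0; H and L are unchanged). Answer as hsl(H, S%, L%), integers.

hsl(120, 48%, 89%)

S moves 31% from 70 toward 0: 70 − 21.7 = 48.3 → 48.
H and L are unchanged.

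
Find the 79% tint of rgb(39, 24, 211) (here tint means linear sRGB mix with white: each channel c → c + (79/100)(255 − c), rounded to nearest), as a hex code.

A 79% tint moves each channel 79% toward 255:
  R: 39 + 170.64 = 209.64 → 210
  G: 24 + 182.49 = 206.49 → 206
  B: 211 + 0.79×(255−211) = 211 + 34.76 = 245.76 → 246
rgb(210, 206, 246) = #d2cef6.

#d2cef6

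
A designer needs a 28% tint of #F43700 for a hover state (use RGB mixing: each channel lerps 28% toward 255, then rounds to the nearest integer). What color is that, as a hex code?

#F43700 is rgb(244, 55, 0).
A 28% tint moves each channel 28% toward 255:
  R: 244 + 3.08 = 247.08 → 247
  G: 55 + 56 = 111 → 111
  B: 0 + 71.4 = 71.4 → 71
rgb(247, 111, 71) = #F76F47.

#F76F47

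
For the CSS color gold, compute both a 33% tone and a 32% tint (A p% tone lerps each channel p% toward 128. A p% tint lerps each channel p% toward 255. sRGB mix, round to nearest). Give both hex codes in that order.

#D5BA2A, #FFE452

CSS gold is rgb(255, 215, 0).
33% tone:
  R: 255 − 41.91 = 213.09 → 213
  G: 215 + 0.33×(128−215) = 215 − 28.71 = 186.29 → 186
  B: 0 + 0.33×(128−0) = 0 + 42.24 = 42.24 → 42
  → #D5BA2A
32% tint:
  R: 255 + 0.32×(255−255) = 255 + 0 = 255 → 255
  G: 215 + 12.8 = 227.8 → 228
  B: 0 + 0.32×(255−0) = 0 + 81.6 = 81.6 → 82
  → #FFE452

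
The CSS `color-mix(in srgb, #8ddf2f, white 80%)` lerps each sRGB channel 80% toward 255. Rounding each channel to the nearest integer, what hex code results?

#8ddf2f is rgb(141, 223, 47).
Per channel, c → c + 0.8(255 − c):
  R: 141 + 0.8×(255−141) = 141 + 91.2 = 232.2 → 232
  G: 223 + 0.8×(255−223) = 223 + 25.6 = 248.6 → 249
  B: 47 + 0.8×(255−47) = 47 + 166.4 = 213.4 → 213
rgb(232, 249, 213) = #e8f9d5.

#e8f9d5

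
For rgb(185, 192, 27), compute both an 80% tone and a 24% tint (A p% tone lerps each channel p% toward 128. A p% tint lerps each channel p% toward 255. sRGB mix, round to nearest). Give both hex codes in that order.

80% tone:
  R: 185 − 45.6 = 139.4 → 139
  G: 192 + 0.8×(128−192) = 192 − 51.2 = 140.8 → 141
  B: 27 + 0.8×(128−27) = 27 + 80.8 = 107.8 → 108
  → #8B8D6C
24% tint:
  R: 185 + 0.24×(255−185) = 185 + 16.8 = 201.8 → 202
  G: 192 + 0.24×(255−192) = 192 + 15.12 = 207.12 → 207
  B: 27 + 0.24×(255−27) = 27 + 54.72 = 81.72 → 82
  → #CACF52

#8B8D6C, #CACF52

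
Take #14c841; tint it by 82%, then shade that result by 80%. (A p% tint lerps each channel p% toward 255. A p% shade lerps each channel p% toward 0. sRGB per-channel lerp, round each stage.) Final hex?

#14c841 is rgb(20, 200, 65).
An 82% tint moves each channel 82% toward 255:
  R: 20 + 192.7 = 212.7 → 213
  G: 200 + 0.82×(255−200) = 200 + 45.1 = 245.1 → 245
  B: 65 + 0.82×(255−65) = 65 + 155.8 = 220.8 → 221
After the tint: rgb(213, 245, 221) = #d5f5dd.
Lerp each channel 80% toward 0:
  R: 213 + 0.8×(0−213) = 213 − 170.4 = 42.6 → 43
  G: 245 − 196 = 49 → 49
  B: 221 − 176.8 = 44.2 → 44
rgb(43, 49, 44) = #2b312c.

#2b312c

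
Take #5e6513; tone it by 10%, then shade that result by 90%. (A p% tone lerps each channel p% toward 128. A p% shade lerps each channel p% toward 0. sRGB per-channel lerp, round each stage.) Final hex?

#0a0a03

#5e6513 is rgb(94, 101, 19).
Lerp each channel 10% toward 128:
  R: 94 + 0.1×(128−94) = 94 + 3.4 = 97.4 → 97
  G: 101 + 0.1×(128−101) = 101 + 2.7 = 103.7 → 104
  B: 19 + 0.1×(128−19) = 19 + 10.9 = 29.9 → 30
After the tone: rgb(97, 104, 30) = #61681e.
A 90% shade moves each channel 90% toward 0:
  R: 97 + 0.9×(0−97) = 97 − 87.3 = 9.7 → 10
  G: 104 + 0.9×(0−104) = 104 − 93.6 = 10.4 → 10
  B: 30 + 0.9×(0−30) = 30 − 27 = 3 → 3
rgb(10, 10, 3) = #0a0a03.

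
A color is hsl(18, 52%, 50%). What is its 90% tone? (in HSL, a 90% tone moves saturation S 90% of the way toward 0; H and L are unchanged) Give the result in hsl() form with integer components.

S moves 90% from 52 toward 0: 52 − 46.8 = 5.2 → 5.
H and L are unchanged.

hsl(18, 5%, 50%)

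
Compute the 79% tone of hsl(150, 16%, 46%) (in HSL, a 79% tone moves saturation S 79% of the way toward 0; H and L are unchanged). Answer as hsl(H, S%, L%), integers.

S moves 79% from 16 toward 0: 16 − 12.64 = 3.36 → 3.
H and L are unchanged.

hsl(150, 3%, 46%)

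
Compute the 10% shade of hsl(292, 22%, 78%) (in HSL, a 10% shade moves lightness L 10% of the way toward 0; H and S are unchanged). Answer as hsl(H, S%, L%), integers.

L moves 10% from 78 toward 0: 78 − 7.8 = 70.2 → 70.
H and S are unchanged.

hsl(292, 22%, 70%)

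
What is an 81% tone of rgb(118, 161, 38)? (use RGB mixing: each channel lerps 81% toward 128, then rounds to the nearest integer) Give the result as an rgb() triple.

rgb(126, 134, 111)

Per channel, c → c + 0.81(128 − c):
  R: 118 + 0.81×(128−118) = 118 + 8.1 = 126.1 → 126
  G: 161 + 0.81×(128−161) = 161 − 26.73 = 134.27 → 134
  B: 38 + 72.9 = 110.9 → 111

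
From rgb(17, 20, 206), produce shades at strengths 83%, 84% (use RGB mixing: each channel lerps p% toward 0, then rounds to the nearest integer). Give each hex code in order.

#030323, #030321

83%: (17 − 14.11 = 2.89→3, 20 − 16.6 = 3.4→3, 206 − 170.98 = 35.02→35) → #030323
84%: (17 − 14.28 = 2.72→3, 20 − 16.8 = 3.2→3, 206 − 173.04 = 32.96→33) → #030321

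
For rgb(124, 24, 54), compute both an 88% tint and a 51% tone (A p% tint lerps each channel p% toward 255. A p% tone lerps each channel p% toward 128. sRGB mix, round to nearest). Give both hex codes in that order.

88% tint:
  R: 124 + 115.28 = 239.28 → 239
  G: 24 + 0.88×(255−24) = 24 + 203.28 = 227.28 → 227
  B: 54 + 176.88 = 230.88 → 231
  → #efe3e7
51% tone:
  R: 124 + 2.04 = 126.04 → 126
  G: 24 + 53.04 = 77.04 → 77
  B: 54 + 0.51×(128−54) = 54 + 37.74 = 91.74 → 92
  → #7e4d5c

#efe3e7, #7e4d5c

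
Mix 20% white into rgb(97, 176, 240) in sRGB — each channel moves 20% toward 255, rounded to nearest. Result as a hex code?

Per channel, c → c + 0.2(255 − c):
  R: 97 + 31.6 = 128.6 → 129
  G: 176 + 0.2×(255−176) = 176 + 15.8 = 191.8 → 192
  B: 240 + 3 = 243 → 243
rgb(129, 192, 243) = #81c0f3.

#81c0f3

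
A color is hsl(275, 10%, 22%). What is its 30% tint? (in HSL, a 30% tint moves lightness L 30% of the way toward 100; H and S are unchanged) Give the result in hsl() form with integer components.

L moves 30% from 22 toward 100: 22 + 23.4 = 45.4 → 45.
H and S are unchanged.

hsl(275, 10%, 45%)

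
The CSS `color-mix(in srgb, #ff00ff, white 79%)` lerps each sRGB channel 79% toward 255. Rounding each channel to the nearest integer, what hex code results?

#ff00ff is rgb(255, 0, 255).
Per channel, c → c + 0.79(255 − c):
  R: 255 + 0.79×(255−255) = 255 + 0 = 255 → 255
  G: 0 + 201.45 = 201.45 → 201
  B: 255 + 0 = 255 → 255
rgb(255, 201, 255) = #ffc9ff.

#ffc9ff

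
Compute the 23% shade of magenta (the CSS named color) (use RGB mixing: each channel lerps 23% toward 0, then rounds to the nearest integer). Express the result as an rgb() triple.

CSS magenta is rgb(255, 0, 255).
A 23% shade moves each channel 23% toward 0:
  R: 255 + 0.23×(0−255) = 255 − 58.65 = 196.35 → 196
  G: 0 + 0 = 0 → 0
  B: 255 − 58.65 = 196.35 → 196

rgb(196, 0, 196)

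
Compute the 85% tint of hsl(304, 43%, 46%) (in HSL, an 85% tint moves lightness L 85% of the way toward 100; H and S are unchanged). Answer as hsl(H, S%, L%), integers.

L moves 85% from 46 toward 100: 46 + 45.9 = 91.9 → 92.
H and S are unchanged.

hsl(304, 43%, 92%)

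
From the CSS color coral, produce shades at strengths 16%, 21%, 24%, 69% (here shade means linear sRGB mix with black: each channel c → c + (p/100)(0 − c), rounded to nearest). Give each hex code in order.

CSS coral is rgb(255, 127, 80).
16%: (255 − 40.8 = 214.2→214, 127 − 20.32 = 106.68→107, 80 − 12.8 = 67.2→67) → #d66b43
21%: (255 − 53.55 = 201.45→201, 127 − 26.67 = 100.33→100, 80 − 16.8 = 63.2→63) → #c9643f
24%: (255 − 61.2 = 193.8→194, 127 − 30.48 = 96.52→97, 80 − 19.2 = 60.8→61) → #c2613d
69%: (255 − 175.95 = 79.05→79, 127 − 87.63 = 39.37→39, 80 − 55.2 = 24.8→25) → #4f2719

#d66b43, #c9643f, #c2613d, #4f2719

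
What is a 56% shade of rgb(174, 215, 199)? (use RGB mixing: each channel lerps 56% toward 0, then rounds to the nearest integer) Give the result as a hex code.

#4D5F58

Per channel, c → c + 0.56(0 − c):
  R: 174 − 97.44 = 76.56 → 77
  G: 215 − 120.4 = 94.6 → 95
  B: 199 + 0.56×(0−199) = 199 − 111.44 = 87.56 → 88
rgb(77, 95, 88) = #4D5F58.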